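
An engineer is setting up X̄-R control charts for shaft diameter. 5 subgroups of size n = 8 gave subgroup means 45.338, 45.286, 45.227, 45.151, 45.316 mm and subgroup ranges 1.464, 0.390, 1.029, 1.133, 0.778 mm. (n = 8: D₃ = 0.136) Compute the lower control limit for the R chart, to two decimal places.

R̄ = (1.464 + 0.390 + 1.029 + 1.133 + 0.778) / 5 = 4.7940 / 5 = 0.9588
LCL_R = D₃·R̄ = 0.136 × 0.9588 = 0.1304

0.13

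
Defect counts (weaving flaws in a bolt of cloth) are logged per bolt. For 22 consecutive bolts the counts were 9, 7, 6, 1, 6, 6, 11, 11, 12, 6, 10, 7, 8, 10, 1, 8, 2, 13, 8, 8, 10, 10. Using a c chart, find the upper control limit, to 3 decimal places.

16.067

c̄ = (9 + 7 + 6 + 1 + 6 + 6 + 11 + 11 + 12 + 6 + 10 + 7 + 8 + 10 + 1 + 8 + 2 + 13 + 8 + 8 + 10 + 10) / 22 = 170 / 22 = 7.7273
UCL = c̄ + 3√c̄ = 7.7273 + 3 × √7.7273 = 7.7273 + 3 × 2.7798 = 16.0667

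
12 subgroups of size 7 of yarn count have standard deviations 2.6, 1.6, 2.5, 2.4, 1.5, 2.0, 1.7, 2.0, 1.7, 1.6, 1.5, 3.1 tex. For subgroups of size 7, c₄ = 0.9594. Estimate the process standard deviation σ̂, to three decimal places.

2.102

s̄ = (2.6 + 1.6 + 2.5 + 2.4 + 1.5 + 2.0 + 1.7 + 2.0 + 1.7 + 1.6 + 1.5 + 3.1) / 12 = 2.0167
σ̂ = s̄ / c₄ = 2.0167 / 0.9594 = 2.1020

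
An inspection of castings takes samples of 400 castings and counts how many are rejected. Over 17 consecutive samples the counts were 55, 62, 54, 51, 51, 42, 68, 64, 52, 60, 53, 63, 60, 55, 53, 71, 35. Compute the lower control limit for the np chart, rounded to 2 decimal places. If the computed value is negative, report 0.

35.03

p̄ = Σdᵢ / (k·n) = 949 / (17 × 400) = 0.13956
LCL = np̄ − 3·√(np̄(1−p̄)) = 55.8235 − 3 × 6.9306 = 35.0318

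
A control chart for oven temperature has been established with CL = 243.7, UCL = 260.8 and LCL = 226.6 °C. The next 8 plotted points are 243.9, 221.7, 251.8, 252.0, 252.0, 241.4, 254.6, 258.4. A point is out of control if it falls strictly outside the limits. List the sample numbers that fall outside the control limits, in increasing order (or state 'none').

2

Compare each point to [226.6, 260.8]: sample 2 = 221.7 < LCL.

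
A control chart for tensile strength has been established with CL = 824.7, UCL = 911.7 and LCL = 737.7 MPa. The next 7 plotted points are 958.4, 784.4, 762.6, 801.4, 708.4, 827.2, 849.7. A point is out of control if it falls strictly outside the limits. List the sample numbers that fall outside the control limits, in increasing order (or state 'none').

1, 5

Compare each point to [737.7, 911.7]: sample 1 = 958.4 > UCL; sample 5 = 708.4 < LCL.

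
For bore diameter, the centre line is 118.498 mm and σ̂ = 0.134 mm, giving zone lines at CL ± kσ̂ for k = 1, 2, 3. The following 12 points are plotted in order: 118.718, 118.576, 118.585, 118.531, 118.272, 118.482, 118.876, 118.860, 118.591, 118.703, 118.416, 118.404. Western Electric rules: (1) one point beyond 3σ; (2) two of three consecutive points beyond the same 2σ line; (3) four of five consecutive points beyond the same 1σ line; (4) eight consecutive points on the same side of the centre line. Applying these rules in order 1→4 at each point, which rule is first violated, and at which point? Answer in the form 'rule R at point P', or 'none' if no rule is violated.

Zone of each point (C = within 1σ̂, B = 1σ̂–2σ̂, A = 2σ̂–3σ̂, * = beyond 3σ̂; sign = side of CL): 1:+B, 2:+C, 3:+C, 4:+C, 5:-B, 6:-C, 7:+A, 8:+A, 9:+C, 10:+B, 11:-C, 12:-C
Rule 2 (two of three consecutive points beyond the same 2σ limit) is satisfied at point 8.

rule 2 at point 8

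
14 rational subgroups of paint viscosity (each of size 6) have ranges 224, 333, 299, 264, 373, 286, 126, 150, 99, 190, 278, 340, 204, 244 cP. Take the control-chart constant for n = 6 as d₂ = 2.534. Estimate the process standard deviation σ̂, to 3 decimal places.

96.121

R̄ = (224 + 333 + 299 + 264 + 373 + 286 + 126 + 150 + 99 + 190 + 278 + 340 + 204 + 244) / 14 = 243.5714
σ̂ = R̄ / d₂ = 243.5714 / 2.534 = 96.1213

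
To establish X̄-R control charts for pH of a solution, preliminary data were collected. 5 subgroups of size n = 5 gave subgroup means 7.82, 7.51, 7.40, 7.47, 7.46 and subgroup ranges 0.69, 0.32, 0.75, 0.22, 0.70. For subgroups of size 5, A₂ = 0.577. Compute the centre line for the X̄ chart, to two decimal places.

7.53

X̄̄ = (7.82 + 7.51 + 7.40 + 7.47 + 7.46) / 5 = 37.6600 / 5 = 7.5320
CL = X̄̄ = 7.5320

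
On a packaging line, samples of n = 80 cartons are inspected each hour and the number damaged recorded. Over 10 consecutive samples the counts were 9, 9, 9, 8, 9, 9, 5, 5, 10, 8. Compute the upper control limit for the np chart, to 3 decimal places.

p̄ = Σdᵢ / (k·n) = 81 / (10 × 80) = 0.10125
UCL = np̄ + 3·√(np̄(1−p̄)) = 8.1000 + 3 × √(8.1000×0.89875) = 8.1000 + 3 × 2.6981 = 16.1944

16.194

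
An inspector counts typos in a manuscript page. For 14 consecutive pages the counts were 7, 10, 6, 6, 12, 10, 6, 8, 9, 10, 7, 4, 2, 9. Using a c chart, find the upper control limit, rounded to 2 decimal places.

15.83

c̄ = (7 + 10 + 6 + 6 + 12 + 10 + 6 + 8 + 9 + 10 + 7 + 4 + 2 + 9) / 14 = 106 / 14 = 7.5714
UCL = c̄ + 3√c̄ = 7.5714 + 3 × √7.5714 = 7.5714 + 3 × 2.7516 = 15.8263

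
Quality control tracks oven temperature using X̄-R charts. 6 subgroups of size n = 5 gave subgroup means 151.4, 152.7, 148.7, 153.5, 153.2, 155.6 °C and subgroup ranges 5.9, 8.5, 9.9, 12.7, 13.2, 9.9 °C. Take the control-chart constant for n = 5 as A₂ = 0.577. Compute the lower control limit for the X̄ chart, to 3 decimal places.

146.737

X̄̄ = (151.4 + 152.7 + 148.7 + 153.5 + 153.2 + 155.6) / 6 = 915.1000 / 6 = 152.5167
R̄ = (5.9 + 8.5 + 9.9 + 12.7 + 13.2 + 9.9) / 6 = 60.1000 / 6 = 10.0167
LCL = X̄̄ − A₂·R̄ = 152.5167 − 0.577 × 10.0167 = 146.7370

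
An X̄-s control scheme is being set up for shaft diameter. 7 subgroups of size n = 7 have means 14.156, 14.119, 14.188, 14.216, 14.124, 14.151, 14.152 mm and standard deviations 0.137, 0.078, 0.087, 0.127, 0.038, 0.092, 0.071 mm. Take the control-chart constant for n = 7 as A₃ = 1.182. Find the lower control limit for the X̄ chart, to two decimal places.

14.05

X̄̄ = (14.156 + 14.119 + 14.188 + 14.216 + 14.124 + 14.151 + 14.152) / 7 = 14.1580
s̄ = (0.137 + 0.078 + 0.087 + 0.127 + 0.038 + 0.092 + 0.071) / 7 = 0.0900
LCL = X̄̄ − A₃·s̄ = 14.1580 − 1.182 × 0.0900 = 14.0516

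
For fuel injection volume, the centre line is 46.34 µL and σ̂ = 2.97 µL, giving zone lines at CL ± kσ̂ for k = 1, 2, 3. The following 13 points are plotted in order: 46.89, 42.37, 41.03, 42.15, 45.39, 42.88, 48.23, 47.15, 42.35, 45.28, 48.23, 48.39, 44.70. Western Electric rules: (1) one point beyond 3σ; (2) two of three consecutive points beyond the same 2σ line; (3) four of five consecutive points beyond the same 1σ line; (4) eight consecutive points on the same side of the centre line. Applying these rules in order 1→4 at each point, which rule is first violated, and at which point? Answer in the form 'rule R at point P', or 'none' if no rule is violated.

Zone of each point (C = within 1σ̂, B = 1σ̂–2σ̂, A = 2σ̂–3σ̂, * = beyond 3σ̂; sign = side of CL): 1:+C, 2:-B, 3:-B, 4:-B, 5:-C, 6:-B, 7:+C, 8:+C, 9:-B, 10:-C, 11:+C, 12:+C, 13:-C
Rule 3 (four of five consecutive points beyond the same 1σ limit) is satisfied at point 6.

rule 3 at point 6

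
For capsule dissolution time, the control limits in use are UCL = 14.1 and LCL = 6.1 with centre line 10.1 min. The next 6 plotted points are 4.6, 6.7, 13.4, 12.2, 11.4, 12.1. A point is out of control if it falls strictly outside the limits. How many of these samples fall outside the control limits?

1

Compare each point to [6.1, 14.1]: sample 1 = 4.6 < LCL.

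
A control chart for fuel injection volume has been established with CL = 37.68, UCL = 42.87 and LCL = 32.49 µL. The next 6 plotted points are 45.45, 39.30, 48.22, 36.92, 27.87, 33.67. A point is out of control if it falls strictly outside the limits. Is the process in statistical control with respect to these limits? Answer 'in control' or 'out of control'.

out of control

Compare each point to [32.49, 42.87]: sample 1 = 45.45 > UCL; sample 3 = 48.22 > UCL; sample 5 = 27.87 < LCL.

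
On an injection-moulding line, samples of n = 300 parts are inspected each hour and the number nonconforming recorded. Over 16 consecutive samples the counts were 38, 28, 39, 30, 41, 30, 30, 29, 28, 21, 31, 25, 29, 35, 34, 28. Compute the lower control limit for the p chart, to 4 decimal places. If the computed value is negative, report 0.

0.0506

p̄ = Σdᵢ / (k·n) = 496 / (16 × 300) = 0.10333
LCL = p̄ − 3·√(p̄(1−p̄)/n) = 0.10333 − 3 × 0.01757 = 0.05061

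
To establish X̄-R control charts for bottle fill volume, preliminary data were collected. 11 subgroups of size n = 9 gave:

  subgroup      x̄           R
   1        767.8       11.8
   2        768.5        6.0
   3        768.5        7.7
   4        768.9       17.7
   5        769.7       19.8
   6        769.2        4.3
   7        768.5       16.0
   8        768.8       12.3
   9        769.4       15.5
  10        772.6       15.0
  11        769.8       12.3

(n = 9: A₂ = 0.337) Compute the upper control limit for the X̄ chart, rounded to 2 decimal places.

773.49

X̄̄ = (767.8 + 768.5 + 768.5 + 768.9 + 769.7 + 769.2 + 768.5 + 768.8 + 769.4 + 772.6 + 769.8) / 11 = 8461.7000 / 11 = 769.2455
R̄ = (11.8 + 6.0 + 7.7 + 17.7 + 19.8 + 4.3 + 16.0 + 12.3 + 15.5 + 15.0 + 12.3) / 11 = 138.4000 / 11 = 12.5818
UCL = X̄̄ + A₂·R̄ = 769.2455 + 0.337 × 12.5818 = 773.4855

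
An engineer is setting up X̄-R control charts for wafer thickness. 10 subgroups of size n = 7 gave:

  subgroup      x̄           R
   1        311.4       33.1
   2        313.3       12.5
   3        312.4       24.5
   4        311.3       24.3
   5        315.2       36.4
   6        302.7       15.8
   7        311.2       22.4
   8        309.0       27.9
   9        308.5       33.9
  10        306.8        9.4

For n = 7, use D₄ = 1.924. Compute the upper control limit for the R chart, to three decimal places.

R̄ = (33.1 + 12.5 + 24.5 + 24.3 + 36.4 + 15.8 + 22.4 + 27.9 + 33.9 + 9.4) / 10 = 240.2000 / 10 = 24.0200
UCL_R = D₄·R̄ = 1.924 × 24.0200 = 46.2145

46.214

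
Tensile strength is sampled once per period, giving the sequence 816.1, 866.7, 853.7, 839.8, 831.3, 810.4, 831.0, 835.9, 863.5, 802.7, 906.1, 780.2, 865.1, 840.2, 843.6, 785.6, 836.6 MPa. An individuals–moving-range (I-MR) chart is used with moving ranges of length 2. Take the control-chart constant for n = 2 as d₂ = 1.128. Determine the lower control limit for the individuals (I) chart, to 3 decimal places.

X̄ = (816.1 + 866.7 + 853.7 + 839.8 + 831.3 + 810.4 + 831.0 + 835.9 + 863.5 + 802.7 + 906.1 + 780.2 + 865.1 + 840.2 + 843.6 + 785.6 + 836.6) / 17 = 835.7941
Moving ranges: 50.6, 13.0, 13.9, 8.5, 20.9, 20.6, 4.9, 27.6, 60.8, 103.4, 125.9, 84.9, 24.9, 3.4, 58.0, 51.0; M̄R̄ = 672.3000 / 16 = 42.0188
LCL = X̄ − 3·M̄R̄/d₂ = 835.7941 − 3 × 42.0188 / 1.128 = 724.0421

724.042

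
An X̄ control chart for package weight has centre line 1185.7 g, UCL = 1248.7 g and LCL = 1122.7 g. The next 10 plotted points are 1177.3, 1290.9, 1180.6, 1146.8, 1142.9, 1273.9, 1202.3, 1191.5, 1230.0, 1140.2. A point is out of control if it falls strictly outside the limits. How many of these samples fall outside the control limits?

Compare each point to [1122.7, 1248.7]: sample 2 = 1290.9 > UCL; sample 6 = 1273.9 > UCL.

2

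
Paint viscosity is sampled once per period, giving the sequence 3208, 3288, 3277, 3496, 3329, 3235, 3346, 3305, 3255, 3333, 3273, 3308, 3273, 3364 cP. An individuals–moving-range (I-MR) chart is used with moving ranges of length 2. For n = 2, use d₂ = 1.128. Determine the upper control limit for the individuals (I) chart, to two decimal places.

3525.74

X̄ = (3208 + 3288 + 3277 + 3496 + 3329 + 3235 + 3346 + 3305 + 3255 + 3333 + 3273 + 3308 + 3273 + 3364) / 14 = 3306.4286
Moving ranges: 80, 11, 219, 167, 94, 111, 41, 50, 78, 60, 35, 35, 91; M̄R̄ = 1072.0000 / 13 = 82.4615
UCL = X̄ + 3·M̄R̄/d₂ = 3306.4286 + 3 × 82.4615 / 1.128 = 3525.7412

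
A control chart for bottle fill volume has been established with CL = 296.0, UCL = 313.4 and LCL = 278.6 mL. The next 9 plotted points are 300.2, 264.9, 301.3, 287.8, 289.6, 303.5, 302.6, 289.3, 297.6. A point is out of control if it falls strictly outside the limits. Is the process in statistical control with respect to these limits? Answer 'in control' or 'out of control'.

Compare each point to [278.6, 313.4]: sample 2 = 264.9 < LCL.

out of control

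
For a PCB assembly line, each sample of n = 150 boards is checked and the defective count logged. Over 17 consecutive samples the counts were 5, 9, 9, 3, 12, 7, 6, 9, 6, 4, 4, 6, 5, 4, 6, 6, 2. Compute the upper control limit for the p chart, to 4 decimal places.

p̄ = Σdᵢ / (k·n) = 103 / (17 × 150) = 0.04039
UCL = p̄ + 3·√(p̄(1−p̄)/n) = 0.04039 + 3 × √(0.04039×0.95961/150) = 0.04039 + 3 × 0.01607 = 0.08862

0.0886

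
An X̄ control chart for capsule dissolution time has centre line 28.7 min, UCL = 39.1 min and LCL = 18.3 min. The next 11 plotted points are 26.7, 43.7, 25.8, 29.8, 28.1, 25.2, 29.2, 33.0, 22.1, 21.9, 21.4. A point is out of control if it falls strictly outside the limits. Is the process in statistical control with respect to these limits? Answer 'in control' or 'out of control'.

out of control

Compare each point to [18.3, 39.1]: sample 2 = 43.7 > UCL.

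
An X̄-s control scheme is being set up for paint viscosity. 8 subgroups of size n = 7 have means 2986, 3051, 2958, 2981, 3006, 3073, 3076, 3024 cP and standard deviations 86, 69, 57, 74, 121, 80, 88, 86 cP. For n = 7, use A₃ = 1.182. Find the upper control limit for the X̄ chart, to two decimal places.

3117.04

X̄̄ = (2986 + 3051 + 2958 + 2981 + 3006 + 3073 + 3076 + 3024) / 8 = 3019.3750
s̄ = (86 + 69 + 57 + 74 + 121 + 80 + 88 + 86) / 8 = 82.6250
UCL = X̄̄ + A₃·s̄ = 3019.3750 + 1.182 × 82.6250 = 3117.0377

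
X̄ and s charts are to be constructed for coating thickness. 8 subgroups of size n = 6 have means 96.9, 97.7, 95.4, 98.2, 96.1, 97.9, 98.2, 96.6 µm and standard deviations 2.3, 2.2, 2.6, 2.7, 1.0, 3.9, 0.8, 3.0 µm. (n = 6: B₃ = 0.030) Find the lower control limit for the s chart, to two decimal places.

s̄ = (2.3 + 2.2 + 2.6 + 2.7 + 1.0 + 3.9 + 0.8 + 3.0) / 8 = 2.3125
LCL_s = B₃·s̄ = 0.030 × 2.3125 = 0.0694

0.07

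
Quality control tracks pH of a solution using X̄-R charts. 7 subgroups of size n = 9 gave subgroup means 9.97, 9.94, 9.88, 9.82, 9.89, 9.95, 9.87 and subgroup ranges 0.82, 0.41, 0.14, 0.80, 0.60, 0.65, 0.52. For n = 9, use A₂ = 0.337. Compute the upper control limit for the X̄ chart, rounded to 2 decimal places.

10.09

X̄̄ = (9.97 + 9.94 + 9.88 + 9.82 + 9.89 + 9.95 + 9.87) / 7 = 69.3200 / 7 = 9.9029
R̄ = (0.82 + 0.41 + 0.14 + 0.80 + 0.60 + 0.65 + 0.52) / 7 = 3.9400 / 7 = 0.5629
UCL = X̄̄ + A₂·R̄ = 9.9029 + 0.337 × 0.5629 = 10.0925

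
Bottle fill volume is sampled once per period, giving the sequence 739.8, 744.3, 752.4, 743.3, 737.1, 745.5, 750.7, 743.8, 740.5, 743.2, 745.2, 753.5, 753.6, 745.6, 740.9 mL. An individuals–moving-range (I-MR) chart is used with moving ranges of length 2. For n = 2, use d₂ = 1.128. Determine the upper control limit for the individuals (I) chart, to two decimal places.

760.02

X̄ = (739.8 + 744.3 + 752.4 + 743.3 + 737.1 + 745.5 + 750.7 + 743.8 + 740.5 + 743.2 + 745.2 + 753.5 + 753.6 + 745.6 + 740.9) / 15 = 745.2933
Moving ranges: 4.5, 8.1, 9.1, 6.2, 8.4, 5.2, 6.9, 3.3, 2.7, 2.0, 8.3, 0.1, 8.0, 4.7; M̄R̄ = 77.5000 / 14 = 5.5357
UCL = X̄ + 3·M̄R̄/d₂ = 745.2933 + 3 × 5.5357 / 1.128 = 760.0160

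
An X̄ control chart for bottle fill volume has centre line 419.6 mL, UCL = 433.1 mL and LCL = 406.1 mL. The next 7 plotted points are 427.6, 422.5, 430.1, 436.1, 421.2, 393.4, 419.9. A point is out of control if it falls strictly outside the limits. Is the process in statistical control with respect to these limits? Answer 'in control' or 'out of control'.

out of control

Compare each point to [406.1, 433.1]: sample 4 = 436.1 > UCL; sample 6 = 393.4 < LCL.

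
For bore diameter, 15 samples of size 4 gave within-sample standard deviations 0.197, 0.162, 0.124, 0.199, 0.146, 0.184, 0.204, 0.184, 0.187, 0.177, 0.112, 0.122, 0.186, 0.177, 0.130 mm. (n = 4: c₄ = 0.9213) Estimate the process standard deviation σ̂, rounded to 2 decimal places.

s̄ = (0.197 + 0.162 + 0.124 + 0.199 + 0.146 + 0.184 + 0.204 + 0.184 + 0.187 + 0.177 + 0.112 + 0.122 + 0.186 + 0.177 + 0.130) / 15 = 0.1661
σ̂ = s̄ / c₄ = 0.1661 / 0.9213 = 0.1803

0.18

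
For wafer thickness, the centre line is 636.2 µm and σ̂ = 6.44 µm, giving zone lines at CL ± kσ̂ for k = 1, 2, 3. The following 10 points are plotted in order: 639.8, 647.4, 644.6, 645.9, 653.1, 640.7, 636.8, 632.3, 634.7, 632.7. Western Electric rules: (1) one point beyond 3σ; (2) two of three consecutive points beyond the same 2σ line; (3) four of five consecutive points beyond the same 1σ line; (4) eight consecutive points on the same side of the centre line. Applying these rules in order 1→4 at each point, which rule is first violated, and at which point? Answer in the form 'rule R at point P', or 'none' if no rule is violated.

Zone of each point (C = within 1σ̂, B = 1σ̂–2σ̂, A = 2σ̂–3σ̂, * = beyond 3σ̂; sign = side of CL): 1:+C, 2:+B, 3:+B, 4:+B, 5:+A, 6:+C, 7:+C, 8:-C, 9:-C, 10:-C
Rule 3 (four of five consecutive points beyond the same 1σ limit) is satisfied at point 5.

rule 3 at point 5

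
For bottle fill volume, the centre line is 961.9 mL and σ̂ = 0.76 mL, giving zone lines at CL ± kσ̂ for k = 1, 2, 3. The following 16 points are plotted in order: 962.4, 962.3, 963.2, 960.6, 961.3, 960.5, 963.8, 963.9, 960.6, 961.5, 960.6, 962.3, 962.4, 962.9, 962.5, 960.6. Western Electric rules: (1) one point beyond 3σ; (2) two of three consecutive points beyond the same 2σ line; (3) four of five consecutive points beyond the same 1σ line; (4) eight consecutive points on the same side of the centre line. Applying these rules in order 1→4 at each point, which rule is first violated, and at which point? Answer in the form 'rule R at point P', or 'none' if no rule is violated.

rule 2 at point 8

Zone of each point (C = within 1σ̂, B = 1σ̂–2σ̂, A = 2σ̂–3σ̂, * = beyond 3σ̂; sign = side of CL): 1:+C, 2:+C, 3:+B, 4:-B, 5:-C, 6:-B, 7:+A, 8:+A, 9:-B, 10:-C, 11:-B, 12:+C, 13:+C, 14:+B, 15:+C, 16:-B
Rule 2 (two of three consecutive points beyond the same 2σ limit) is satisfied at point 8.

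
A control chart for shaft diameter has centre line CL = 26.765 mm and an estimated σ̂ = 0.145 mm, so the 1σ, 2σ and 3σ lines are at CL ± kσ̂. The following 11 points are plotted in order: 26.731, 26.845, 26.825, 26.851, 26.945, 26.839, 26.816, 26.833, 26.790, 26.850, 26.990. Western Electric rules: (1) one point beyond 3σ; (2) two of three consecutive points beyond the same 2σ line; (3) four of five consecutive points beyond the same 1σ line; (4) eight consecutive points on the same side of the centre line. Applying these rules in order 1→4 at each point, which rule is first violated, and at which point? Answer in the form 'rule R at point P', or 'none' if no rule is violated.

rule 4 at point 9

Zone of each point (C = within 1σ̂, B = 1σ̂–2σ̂, A = 2σ̂–3σ̂, * = beyond 3σ̂; sign = side of CL): 1:-C, 2:+C, 3:+C, 4:+C, 5:+B, 6:+C, 7:+C, 8:+C, 9:+C, 10:+C, 11:+B
Rule 4 (eight consecutive points on the same side of the centre line) is satisfied at point 9.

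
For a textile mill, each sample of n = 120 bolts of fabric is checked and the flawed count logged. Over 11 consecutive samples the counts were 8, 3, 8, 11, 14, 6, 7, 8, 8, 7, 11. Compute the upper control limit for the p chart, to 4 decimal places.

p̄ = Σdᵢ / (k·n) = 91 / (11 × 120) = 0.06894
UCL = p̄ + 3·√(p̄(1−p̄)/n) = 0.06894 + 3 × √(0.06894×0.93106/120) = 0.06894 + 3 × 0.02313 = 0.13832

0.1383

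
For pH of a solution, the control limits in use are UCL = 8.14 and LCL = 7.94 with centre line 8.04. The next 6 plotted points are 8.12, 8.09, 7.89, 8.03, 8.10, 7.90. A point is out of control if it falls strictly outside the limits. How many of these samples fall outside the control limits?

2

Compare each point to [7.94, 8.14]: sample 3 = 7.89 < LCL; sample 6 = 7.90 < LCL.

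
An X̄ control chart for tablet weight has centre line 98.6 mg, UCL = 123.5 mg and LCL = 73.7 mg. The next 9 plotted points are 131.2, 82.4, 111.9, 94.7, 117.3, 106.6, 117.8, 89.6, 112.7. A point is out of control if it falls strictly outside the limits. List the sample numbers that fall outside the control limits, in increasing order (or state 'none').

1

Compare each point to [73.7, 123.5]: sample 1 = 131.2 > UCL.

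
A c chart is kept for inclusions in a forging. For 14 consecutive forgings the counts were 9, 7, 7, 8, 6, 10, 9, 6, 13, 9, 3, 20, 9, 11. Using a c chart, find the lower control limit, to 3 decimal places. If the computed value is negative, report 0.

0.036

c̄ = (9 + 7 + 7 + 8 + 6 + 10 + 9 + 6 + 13 + 9 + 3 + 20 + 9 + 11) / 14 = 127 / 14 = 9.0714
LCL = c̄ − 3√c̄ = 9.0714 − 3 × 3.0119 = 0.0358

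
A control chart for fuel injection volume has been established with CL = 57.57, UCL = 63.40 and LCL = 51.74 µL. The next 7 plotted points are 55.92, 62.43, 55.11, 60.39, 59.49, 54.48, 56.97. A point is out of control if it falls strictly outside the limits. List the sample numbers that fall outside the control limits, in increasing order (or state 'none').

none

All 7 points lie within [51.74, 63.40].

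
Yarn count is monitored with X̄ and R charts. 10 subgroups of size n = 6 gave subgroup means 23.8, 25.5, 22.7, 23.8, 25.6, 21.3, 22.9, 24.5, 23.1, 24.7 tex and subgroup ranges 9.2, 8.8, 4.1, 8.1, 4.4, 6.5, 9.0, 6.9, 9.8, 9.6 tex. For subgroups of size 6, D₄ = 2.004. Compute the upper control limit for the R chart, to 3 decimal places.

R̄ = (9.2 + 8.8 + 4.1 + 8.1 + 4.4 + 6.5 + 9.0 + 6.9 + 9.8 + 9.6) / 10 = 76.4000 / 10 = 7.6400
UCL_R = D₄·R̄ = 2.004 × 7.6400 = 15.3106

15.311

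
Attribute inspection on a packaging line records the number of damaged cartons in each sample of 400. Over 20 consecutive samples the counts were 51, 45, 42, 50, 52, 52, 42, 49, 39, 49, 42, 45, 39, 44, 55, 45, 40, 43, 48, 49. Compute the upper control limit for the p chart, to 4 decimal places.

p̄ = Σdᵢ / (k·n) = 921 / (20 × 400) = 0.11513
UCL = p̄ + 3·√(p̄(1−p̄)/n) = 0.11513 + 3 × √(0.11513×0.88487/400) = 0.11513 + 3 × 0.01596 = 0.16300

0.1630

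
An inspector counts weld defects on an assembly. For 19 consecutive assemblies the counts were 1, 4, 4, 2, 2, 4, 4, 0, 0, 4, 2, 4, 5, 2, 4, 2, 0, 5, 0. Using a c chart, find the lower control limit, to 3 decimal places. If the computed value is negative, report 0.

c̄ = (1 + 4 + 4 + 2 + 2 + 4 + 4 + 0 + 0 + 4 + 2 + 4 + 5 + 2 + 4 + 2 + 0 + 5 + 0) / 19 = 49 / 19 = 2.5789
LCL = c̄ − 3√c̄ = 2.5789 − 3 × 1.6059 = -2.2388 → 0 (cannot be negative)

0.000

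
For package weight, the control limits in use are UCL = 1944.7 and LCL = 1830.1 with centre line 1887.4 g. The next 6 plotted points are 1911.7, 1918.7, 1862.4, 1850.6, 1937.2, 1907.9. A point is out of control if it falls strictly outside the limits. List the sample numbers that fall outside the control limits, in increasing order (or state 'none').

none

All 6 points lie within [1830.1, 1944.7].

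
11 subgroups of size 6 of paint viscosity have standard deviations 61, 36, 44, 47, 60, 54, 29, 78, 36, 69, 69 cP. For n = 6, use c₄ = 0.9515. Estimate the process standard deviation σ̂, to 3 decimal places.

55.702

s̄ = (61 + 36 + 44 + 47 + 60 + 54 + 29 + 78 + 36 + 69 + 69) / 11 = 53.0000
σ̂ = s̄ / c₄ = 53.0000 / 0.9515 = 55.7015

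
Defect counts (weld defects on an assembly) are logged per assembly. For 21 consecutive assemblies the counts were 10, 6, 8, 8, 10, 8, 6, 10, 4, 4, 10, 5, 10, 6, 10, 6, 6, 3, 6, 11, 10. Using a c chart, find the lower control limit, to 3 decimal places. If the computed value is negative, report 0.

0.000

c̄ = (10 + 6 + 8 + 8 + 10 + 8 + 6 + 10 + 4 + 4 + 10 + 5 + 10 + 6 + 10 + 6 + 6 + 3 + 6 + 11 + 10) / 21 = 157 / 21 = 7.4762
LCL = c̄ − 3√c̄ = 7.4762 − 3 × 2.7343 = -0.7266 → 0 (cannot be negative)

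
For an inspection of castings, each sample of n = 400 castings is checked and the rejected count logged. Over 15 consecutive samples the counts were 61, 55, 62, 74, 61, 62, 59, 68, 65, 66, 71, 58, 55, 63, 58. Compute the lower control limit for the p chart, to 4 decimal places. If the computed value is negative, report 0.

0.1019

p̄ = Σdᵢ / (k·n) = 938 / (15 × 400) = 0.15633
LCL = p̄ − 3·√(p̄(1−p̄)/n) = 0.15633 − 3 × 0.01816 = 0.10186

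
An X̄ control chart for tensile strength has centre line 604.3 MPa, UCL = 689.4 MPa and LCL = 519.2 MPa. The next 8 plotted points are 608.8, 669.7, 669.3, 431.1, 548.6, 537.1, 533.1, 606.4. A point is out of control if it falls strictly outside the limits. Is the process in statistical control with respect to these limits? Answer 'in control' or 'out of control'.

out of control

Compare each point to [519.2, 689.4]: sample 4 = 431.1 < LCL.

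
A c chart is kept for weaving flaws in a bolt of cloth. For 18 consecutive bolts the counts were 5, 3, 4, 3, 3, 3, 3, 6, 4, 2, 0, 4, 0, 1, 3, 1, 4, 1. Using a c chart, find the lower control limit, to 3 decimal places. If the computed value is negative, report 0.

0.000

c̄ = (5 + 3 + 4 + 3 + 3 + 3 + 3 + 6 + 4 + 2 + 0 + 4 + 0 + 1 + 3 + 1 + 4 + 1) / 18 = 50 / 18 = 2.7778
LCL = c̄ − 3√c̄ = 2.7778 − 3 × 1.6667 = -2.2222 → 0 (cannot be negative)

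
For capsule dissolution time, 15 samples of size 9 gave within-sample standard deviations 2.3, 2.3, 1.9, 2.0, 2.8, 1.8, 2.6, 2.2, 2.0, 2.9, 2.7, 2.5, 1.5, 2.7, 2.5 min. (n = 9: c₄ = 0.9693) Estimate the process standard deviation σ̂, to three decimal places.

2.387

s̄ = (2.3 + 2.3 + 1.9 + 2.0 + 2.8 + 1.8 + 2.6 + 2.2 + 2.0 + 2.9 + 2.7 + 2.5 + 1.5 + 2.7 + 2.5) / 15 = 2.3133
σ̂ = s̄ / c₄ = 2.3133 / 0.9693 = 2.3866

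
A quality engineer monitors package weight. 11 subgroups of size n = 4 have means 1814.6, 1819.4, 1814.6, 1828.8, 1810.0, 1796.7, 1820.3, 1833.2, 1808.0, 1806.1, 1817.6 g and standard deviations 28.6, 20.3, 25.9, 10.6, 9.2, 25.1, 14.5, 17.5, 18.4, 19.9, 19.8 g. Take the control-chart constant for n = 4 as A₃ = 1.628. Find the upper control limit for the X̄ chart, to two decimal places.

1846.44

X̄̄ = (1814.6 + 1819.4 + 1814.6 + 1828.8 + 1810.0 + 1796.7 + 1820.3 + 1833.2 + 1808.0 + 1806.1 + 1817.6) / 11 = 1815.3909
s̄ = (28.6 + 20.3 + 25.9 + 10.6 + 9.2 + 25.1 + 14.5 + 17.5 + 18.4 + 19.9 + 19.8) / 11 = 19.0727
UCL = X̄̄ + A₃·s̄ = 1815.3909 + 1.628 × 19.0727 = 1846.4413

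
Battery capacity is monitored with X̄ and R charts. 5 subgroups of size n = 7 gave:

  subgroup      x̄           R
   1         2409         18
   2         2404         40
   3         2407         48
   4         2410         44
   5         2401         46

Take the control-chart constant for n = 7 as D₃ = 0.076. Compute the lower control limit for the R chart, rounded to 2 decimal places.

R̄ = (18 + 40 + 48 + 44 + 46) / 5 = 196.0000 / 5 = 39.2000
LCL_R = D₃·R̄ = 0.076 × 39.2000 = 2.9792

2.98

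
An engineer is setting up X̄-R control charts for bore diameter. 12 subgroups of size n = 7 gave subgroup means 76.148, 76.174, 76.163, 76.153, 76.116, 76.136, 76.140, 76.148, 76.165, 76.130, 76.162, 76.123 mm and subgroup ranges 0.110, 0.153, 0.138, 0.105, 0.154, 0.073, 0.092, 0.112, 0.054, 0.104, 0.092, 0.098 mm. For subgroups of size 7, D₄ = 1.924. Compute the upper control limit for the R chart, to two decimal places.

R̄ = (0.110 + 0.153 + 0.138 + 0.105 + 0.154 + 0.073 + 0.092 + 0.112 + 0.054 + 0.104 + 0.092 + 0.098) / 12 = 1.2850 / 12 = 0.1071
UCL_R = D₄·R̄ = 1.924 × 0.1071 = 0.2060

0.21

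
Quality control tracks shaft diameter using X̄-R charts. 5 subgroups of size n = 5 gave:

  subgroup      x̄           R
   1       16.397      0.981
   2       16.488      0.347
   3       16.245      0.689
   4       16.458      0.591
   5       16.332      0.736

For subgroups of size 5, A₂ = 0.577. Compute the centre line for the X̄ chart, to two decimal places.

16.38

X̄̄ = (16.397 + 16.488 + 16.245 + 16.458 + 16.332) / 5 = 81.9200 / 5 = 16.3840
CL = X̄̄ = 16.3840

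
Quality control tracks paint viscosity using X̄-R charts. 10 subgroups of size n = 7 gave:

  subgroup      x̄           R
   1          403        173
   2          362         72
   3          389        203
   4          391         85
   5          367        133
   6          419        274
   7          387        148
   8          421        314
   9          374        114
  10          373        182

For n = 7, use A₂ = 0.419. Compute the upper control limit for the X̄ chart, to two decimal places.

X̄̄ = (403 + 362 + 389 + 391 + 367 + 419 + 387 + 421 + 374 + 373) / 10 = 3886.0000 / 10 = 388.6000
R̄ = (173 + 72 + 203 + 85 + 133 + 274 + 148 + 314 + 114 + 182) / 10 = 1698.0000 / 10 = 169.8000
UCL = X̄̄ + A₂·R̄ = 388.6000 + 0.419 × 169.8000 = 459.7462

459.75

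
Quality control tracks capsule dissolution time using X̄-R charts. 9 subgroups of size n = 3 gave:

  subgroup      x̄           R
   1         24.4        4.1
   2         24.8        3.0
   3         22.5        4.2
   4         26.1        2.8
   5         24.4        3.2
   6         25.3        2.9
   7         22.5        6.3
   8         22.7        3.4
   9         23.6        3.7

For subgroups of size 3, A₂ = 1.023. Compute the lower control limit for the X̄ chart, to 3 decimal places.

X̄̄ = (24.4 + 24.8 + 22.5 + 26.1 + 24.4 + 25.3 + 22.5 + 22.7 + 23.6) / 9 = 216.3000 / 9 = 24.0333
R̄ = (4.1 + 3.0 + 4.2 + 2.8 + 3.2 + 2.9 + 6.3 + 3.4 + 3.7) / 9 = 33.6000 / 9 = 3.7333
LCL = X̄̄ − A₂·R̄ = 24.0333 − 1.023 × 3.7333 = 20.2141

20.214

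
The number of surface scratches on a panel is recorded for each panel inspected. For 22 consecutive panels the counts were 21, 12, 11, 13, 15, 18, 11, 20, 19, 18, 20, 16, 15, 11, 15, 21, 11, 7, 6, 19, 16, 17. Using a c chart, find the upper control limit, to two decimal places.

26.75

c̄ = (21 + 12 + 11 + 13 + 15 + 18 + 11 + 20 + 19 + 18 + 20 + 16 + 15 + 11 + 15 + 21 + 11 + 7 + 6 + 19 + 16 + 17) / 22 = 332 / 22 = 15.0909
UCL = c̄ + 3√c̄ = 15.0909 + 3 × √15.0909 = 15.0909 + 3 × 3.8847 = 26.7450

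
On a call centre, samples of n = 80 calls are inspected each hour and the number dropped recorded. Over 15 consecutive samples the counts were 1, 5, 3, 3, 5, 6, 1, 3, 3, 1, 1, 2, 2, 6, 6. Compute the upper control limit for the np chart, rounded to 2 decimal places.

p̄ = Σdᵢ / (k·n) = 48 / (15 × 80) = 0.04000
UCL = np̄ + 3·√(np̄(1−p̄)) = 3.2000 + 3 × √(3.2000×0.96000) = 3.2000 + 3 × 1.7527 = 8.4581

8.46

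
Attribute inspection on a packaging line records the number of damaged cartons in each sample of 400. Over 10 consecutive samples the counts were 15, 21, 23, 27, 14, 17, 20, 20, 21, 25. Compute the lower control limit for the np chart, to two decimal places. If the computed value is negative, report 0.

p̄ = Σdᵢ / (k·n) = 203 / (10 × 400) = 0.05075
LCL = np̄ − 3·√(np̄(1−p̄)) = 20.3000 − 3 × 4.3897 = 7.1308

7.13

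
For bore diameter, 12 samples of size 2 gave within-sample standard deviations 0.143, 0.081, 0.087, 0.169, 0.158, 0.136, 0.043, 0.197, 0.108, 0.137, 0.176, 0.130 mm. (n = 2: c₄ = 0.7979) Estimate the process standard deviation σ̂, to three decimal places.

0.163

s̄ = (0.143 + 0.081 + 0.087 + 0.169 + 0.158 + 0.136 + 0.043 + 0.197 + 0.108 + 0.137 + 0.176 + 0.130) / 12 = 0.1304
σ̂ = s̄ / c₄ = 0.1304 / 0.7979 = 0.1634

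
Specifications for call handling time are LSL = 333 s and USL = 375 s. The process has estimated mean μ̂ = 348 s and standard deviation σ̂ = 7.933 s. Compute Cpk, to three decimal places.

0.630

Cpu = (USL − μ̂) / (3σ̂) = (375 − 348) / (3 × 7.933) = 1.1345; Cpl = (μ̂ − LSL) / (3σ̂) = (348 − 333) / (3 × 7.933) = 0.6303; Cpk = min(Cpu, Cpl) = 0.6303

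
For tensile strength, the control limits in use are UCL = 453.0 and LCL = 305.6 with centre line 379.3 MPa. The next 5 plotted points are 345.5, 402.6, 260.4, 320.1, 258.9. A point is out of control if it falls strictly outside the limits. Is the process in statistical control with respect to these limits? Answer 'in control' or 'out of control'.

Compare each point to [305.6, 453.0]: sample 3 = 260.4 < LCL; sample 5 = 258.9 < LCL.

out of control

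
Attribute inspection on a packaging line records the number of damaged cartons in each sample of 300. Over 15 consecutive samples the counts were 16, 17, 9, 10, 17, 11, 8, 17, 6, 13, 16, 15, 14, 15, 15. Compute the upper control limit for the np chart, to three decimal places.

p̄ = Σdᵢ / (k·n) = 199 / (15 × 300) = 0.04422
UCL = np̄ + 3·√(np̄(1−p̄)) = 13.2667 + 3 × √(13.2667×0.95578) = 13.2667 + 3 × 3.5609 = 23.9494

23.949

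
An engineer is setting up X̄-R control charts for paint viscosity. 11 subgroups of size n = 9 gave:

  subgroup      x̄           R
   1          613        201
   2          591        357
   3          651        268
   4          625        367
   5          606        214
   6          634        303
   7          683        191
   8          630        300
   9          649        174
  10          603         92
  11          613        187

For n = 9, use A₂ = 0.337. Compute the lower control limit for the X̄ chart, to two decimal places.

545.78

X̄̄ = (613 + 591 + 651 + 625 + 606 + 634 + 683 + 630 + 649 + 603 + 613) / 11 = 6898.0000 / 11 = 627.0909
R̄ = (201 + 357 + 268 + 367 + 214 + 303 + 191 + 300 + 174 + 92 + 187) / 11 = 2654.0000 / 11 = 241.2727
LCL = X̄̄ − A₂·R̄ = 627.0909 − 0.337 × 241.2727 = 545.7820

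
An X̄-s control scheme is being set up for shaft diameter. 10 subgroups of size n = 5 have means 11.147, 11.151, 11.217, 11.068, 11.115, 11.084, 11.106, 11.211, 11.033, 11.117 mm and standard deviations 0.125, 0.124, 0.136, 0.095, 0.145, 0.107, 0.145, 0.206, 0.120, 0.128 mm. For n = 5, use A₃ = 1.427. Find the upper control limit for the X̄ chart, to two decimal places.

X̄̄ = (11.147 + 11.151 + 11.217 + 11.068 + 11.115 + 11.084 + 11.106 + 11.211 + 11.033 + 11.117) / 10 = 11.1249
s̄ = (0.125 + 0.124 + 0.136 + 0.095 + 0.145 + 0.107 + 0.145 + 0.206 + 0.120 + 0.128) / 10 = 0.1331
UCL = X̄̄ + A₃·s̄ = 11.1249 + 1.427 × 0.1331 = 11.3148

11.31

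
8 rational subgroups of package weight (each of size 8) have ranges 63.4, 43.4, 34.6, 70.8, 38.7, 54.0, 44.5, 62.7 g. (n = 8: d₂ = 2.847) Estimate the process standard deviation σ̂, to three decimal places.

18.094

R̄ = (63.4 + 43.4 + 34.6 + 70.8 + 38.7 + 54.0 + 44.5 + 62.7) / 8 = 51.5125
σ̂ = R̄ / d₂ = 51.5125 / 2.847 = 18.0936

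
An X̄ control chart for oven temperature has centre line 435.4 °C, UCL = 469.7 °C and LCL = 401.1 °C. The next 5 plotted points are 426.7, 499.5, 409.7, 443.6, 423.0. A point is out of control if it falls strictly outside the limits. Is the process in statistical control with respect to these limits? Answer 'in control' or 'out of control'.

Compare each point to [401.1, 469.7]: sample 2 = 499.5 > UCL.

out of control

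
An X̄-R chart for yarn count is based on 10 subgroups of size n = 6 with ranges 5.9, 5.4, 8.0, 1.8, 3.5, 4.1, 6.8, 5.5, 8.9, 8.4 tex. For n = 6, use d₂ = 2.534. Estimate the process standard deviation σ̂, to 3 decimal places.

R̄ = (5.9 + 5.4 + 8.0 + 1.8 + 3.5 + 4.1 + 6.8 + 5.5 + 8.9 + 8.4) / 10 = 5.8300
σ̂ = R̄ / d₂ = 5.8300 / 2.534 = 2.3007

2.301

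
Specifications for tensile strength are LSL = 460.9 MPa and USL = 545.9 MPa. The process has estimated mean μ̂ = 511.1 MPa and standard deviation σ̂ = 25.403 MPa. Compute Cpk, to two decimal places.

0.46

Cpu = (USL − μ̂) / (3σ̂) = (545.9 − 511.1) / (3 × 25.403) = 0.4566; Cpl = (μ̂ − LSL) / (3σ̂) = (511.1 − 460.9) / (3 × 25.403) = 0.6587; Cpk = min(Cpu, Cpl) = 0.4566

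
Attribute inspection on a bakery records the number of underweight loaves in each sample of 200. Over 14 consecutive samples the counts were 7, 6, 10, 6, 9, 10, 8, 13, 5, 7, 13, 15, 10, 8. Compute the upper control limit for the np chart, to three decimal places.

17.900

p̄ = Σdᵢ / (k·n) = 127 / (14 × 200) = 0.04536
UCL = np̄ + 3·√(np̄(1−p̄)) = 9.0714 + 3 × √(9.0714×0.95464) = 9.0714 + 3 × 2.9428 = 17.8998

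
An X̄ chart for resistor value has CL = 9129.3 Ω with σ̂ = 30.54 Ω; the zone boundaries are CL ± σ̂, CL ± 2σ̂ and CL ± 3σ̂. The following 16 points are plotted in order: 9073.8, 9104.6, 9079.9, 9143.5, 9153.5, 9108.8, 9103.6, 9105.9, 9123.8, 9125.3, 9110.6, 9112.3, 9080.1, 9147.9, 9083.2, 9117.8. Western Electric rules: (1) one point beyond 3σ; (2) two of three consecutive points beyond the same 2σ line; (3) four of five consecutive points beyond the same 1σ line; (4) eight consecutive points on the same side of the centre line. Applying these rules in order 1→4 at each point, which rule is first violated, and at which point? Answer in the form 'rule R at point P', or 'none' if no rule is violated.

rule 4 at point 13

Zone of each point (C = within 1σ̂, B = 1σ̂–2σ̂, A = 2σ̂–3σ̂, * = beyond 3σ̂; sign = side of CL): 1:-B, 2:-C, 3:-B, 4:+C, 5:+C, 6:-C, 7:-C, 8:-C, 9:-C, 10:-C, 11:-C, 12:-C, 13:-B, 14:+C, 15:-B, 16:-C
Rule 4 (eight consecutive points on the same side of the centre line) is satisfied at point 13.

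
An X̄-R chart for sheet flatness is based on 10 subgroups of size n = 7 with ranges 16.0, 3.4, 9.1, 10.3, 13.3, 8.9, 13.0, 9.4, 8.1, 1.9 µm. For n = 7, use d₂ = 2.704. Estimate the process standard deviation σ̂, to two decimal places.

R̄ = (16.0 + 3.4 + 9.1 + 10.3 + 13.3 + 8.9 + 13.0 + 9.4 + 8.1 + 1.9) / 10 = 9.3400
σ̂ = R̄ / d₂ = 9.3400 / 2.704 = 3.4541

3.45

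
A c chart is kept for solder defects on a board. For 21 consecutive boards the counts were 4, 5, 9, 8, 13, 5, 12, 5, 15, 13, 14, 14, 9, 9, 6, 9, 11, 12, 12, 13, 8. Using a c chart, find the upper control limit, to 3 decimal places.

c̄ = (4 + 5 + 9 + 8 + 13 + 5 + 12 + 5 + 15 + 13 + 14 + 14 + 9 + 9 + 6 + 9 + 11 + 12 + 12 + 13 + 8) / 21 = 206 / 21 = 9.8095
UCL = c̄ + 3√c̄ = 9.8095 + 3 × √9.8095 = 9.8095 + 3 × 3.1320 = 19.2056

19.206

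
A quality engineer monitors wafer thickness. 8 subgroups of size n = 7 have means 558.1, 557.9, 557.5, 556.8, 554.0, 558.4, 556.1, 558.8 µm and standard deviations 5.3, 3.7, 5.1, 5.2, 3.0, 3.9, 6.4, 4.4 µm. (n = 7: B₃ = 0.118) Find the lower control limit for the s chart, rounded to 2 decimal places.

0.55

s̄ = (5.3 + 3.7 + 5.1 + 5.2 + 3.0 + 3.9 + 6.4 + 4.4) / 8 = 4.6250
LCL_s = B₃·s̄ = 0.118 × 4.6250 = 0.5457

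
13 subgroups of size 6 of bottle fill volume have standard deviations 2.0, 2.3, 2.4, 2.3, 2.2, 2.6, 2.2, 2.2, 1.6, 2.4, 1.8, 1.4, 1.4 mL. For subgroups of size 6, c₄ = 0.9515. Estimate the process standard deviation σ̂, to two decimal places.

s̄ = (2.0 + 2.3 + 2.4 + 2.3 + 2.2 + 2.6 + 2.2 + 2.2 + 1.6 + 2.4 + 1.8 + 1.4 + 1.4) / 13 = 2.0615
σ̂ = s̄ / c₄ = 2.0615 / 0.9515 = 2.1666

2.17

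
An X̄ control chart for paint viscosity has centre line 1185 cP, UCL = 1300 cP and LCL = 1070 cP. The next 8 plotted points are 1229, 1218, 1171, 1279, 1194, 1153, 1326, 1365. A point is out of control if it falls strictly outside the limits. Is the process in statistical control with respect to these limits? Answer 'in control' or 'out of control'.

out of control

Compare each point to [1070, 1300]: sample 7 = 1326 > UCL; sample 8 = 1365 > UCL.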